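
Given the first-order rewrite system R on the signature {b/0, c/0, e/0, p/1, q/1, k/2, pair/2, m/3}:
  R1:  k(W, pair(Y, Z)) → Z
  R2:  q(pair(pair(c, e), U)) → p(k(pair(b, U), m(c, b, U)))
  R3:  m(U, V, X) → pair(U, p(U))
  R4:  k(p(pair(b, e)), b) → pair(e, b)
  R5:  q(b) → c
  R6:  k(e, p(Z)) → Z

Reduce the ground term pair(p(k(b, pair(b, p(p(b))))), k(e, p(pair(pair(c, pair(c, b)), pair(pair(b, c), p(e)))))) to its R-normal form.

pair(p(p(p(b))), pair(pair(c, pair(c, b)), pair(pair(b, c), p(e))))

1. pair(p(k(b, pair(b, p(p(b))))), k(e, p(pair(pair(c, pair(c, b)), pair(pair(b, c), p(e))))))  →  pair(p(p(p(b))), k(e, p(pair(pair(c, pair(c, b)), pair(pair(b, c), p(e))))))   [R1 at 1.1]
2. pair(p(p(p(b))), k(e, p(pair(pair(c, pair(c, b)), pair(pair(b, c), p(e))))))  →  pair(p(p(p(b))), pair(pair(c, pair(c, b)), pair(pair(b, c), p(e))))   [R6 at 2]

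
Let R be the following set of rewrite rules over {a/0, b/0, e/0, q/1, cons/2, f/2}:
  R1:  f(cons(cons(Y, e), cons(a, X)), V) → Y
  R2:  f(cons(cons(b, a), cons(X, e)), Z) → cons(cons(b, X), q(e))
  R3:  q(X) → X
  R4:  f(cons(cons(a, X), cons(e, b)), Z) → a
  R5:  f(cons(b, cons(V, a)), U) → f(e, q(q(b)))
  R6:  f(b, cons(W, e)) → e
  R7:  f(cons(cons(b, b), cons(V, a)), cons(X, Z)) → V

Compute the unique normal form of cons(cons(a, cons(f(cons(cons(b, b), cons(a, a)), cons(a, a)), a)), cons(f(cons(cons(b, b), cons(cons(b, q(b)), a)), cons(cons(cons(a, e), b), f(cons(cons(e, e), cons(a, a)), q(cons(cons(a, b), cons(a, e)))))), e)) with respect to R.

1. cons(cons(a, cons(f(cons(cons(b, b), cons(a, a)), cons(a, a)), a)), cons(f(cons(cons(b, b), cons(cons(b, q(b)), a)), cons(cons(cons(a, e), b), f(cons(cons(e, e), cons(a, a)), q(cons(cons(a, b), cons(a, e)))))), e))  →  cons(cons(a, cons(a, a)), cons(f(cons(cons(b, b), cons(cons(b, q(b)), a)), cons(cons(cons(a, e), b), f(cons(cons(e, e), cons(a, a)), q(cons(cons(a, b), cons(a, e)))))), e))   [R7 at 1.2.1]
2. cons(cons(a, cons(a, a)), cons(f(cons(cons(b, b), cons(cons(b, q(b)), a)), cons(cons(cons(a, e), b), f(cons(cons(e, e), cons(a, a)), q(cons(cons(a, b), cons(a, e)))))), e))  →  cons(cons(a, cons(a, a)), cons(cons(b, q(b)), e))   [R7 at 2.1]
3. cons(cons(a, cons(a, a)), cons(cons(b, q(b)), e))  →  cons(cons(a, cons(a, a)), cons(cons(b, b), e))   [R3 at 2.1.2]

cons(cons(a, cons(a, a)), cons(cons(b, b), e))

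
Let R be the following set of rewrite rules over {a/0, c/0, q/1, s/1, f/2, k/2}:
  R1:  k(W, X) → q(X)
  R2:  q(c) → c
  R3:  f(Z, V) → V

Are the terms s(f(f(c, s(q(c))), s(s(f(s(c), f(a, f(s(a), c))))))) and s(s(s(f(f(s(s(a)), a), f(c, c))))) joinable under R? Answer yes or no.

yes — NF(t₁) = s(s(s(c))), NF(t₂) = s(s(s(c)))

Reduce t₁ = s(f(f(c, s(q(c))), s(s(f(s(c), f(a, f(s(a), c))))))):
1. s(f(f(c, s(q(c))), s(s(f(s(c), f(a, f(s(a), c)))))))  →  s(s(s(f(s(c), f(a, f(s(a), c))))))   [R3 at 1]
2. s(s(s(f(s(c), f(a, f(s(a), c))))))  →  s(s(s(f(a, f(s(a), c)))))   [R3 at 1.1.1]
3. s(s(s(f(a, f(s(a), c)))))  →  s(s(s(f(s(a), c))))   [R3 at 1.1.1]
4. s(s(s(f(s(a), c))))  →  s(s(s(c)))   [R3 at 1.1.1]

Reduce t₂ = s(s(s(f(f(s(s(a)), a), f(c, c))))):
1. s(s(s(f(f(s(s(a)), a), f(c, c)))))  →  s(s(s(f(c, c))))   [R3 at 1.1.1]
2. s(s(s(f(c, c))))  →  s(s(s(c)))   [R3 at 1.1.1]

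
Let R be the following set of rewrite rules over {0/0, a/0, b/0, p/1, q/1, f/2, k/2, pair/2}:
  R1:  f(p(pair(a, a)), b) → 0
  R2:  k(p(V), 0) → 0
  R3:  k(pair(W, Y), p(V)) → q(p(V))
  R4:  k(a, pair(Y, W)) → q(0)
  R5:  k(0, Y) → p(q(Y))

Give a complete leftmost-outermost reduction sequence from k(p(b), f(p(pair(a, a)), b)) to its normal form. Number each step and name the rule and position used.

1. k(p(b), f(p(pair(a, a)), b))  →  k(p(b), 0)   [R1 at 2]
2. k(p(b), 0)  →  0   [R2 at ε]

0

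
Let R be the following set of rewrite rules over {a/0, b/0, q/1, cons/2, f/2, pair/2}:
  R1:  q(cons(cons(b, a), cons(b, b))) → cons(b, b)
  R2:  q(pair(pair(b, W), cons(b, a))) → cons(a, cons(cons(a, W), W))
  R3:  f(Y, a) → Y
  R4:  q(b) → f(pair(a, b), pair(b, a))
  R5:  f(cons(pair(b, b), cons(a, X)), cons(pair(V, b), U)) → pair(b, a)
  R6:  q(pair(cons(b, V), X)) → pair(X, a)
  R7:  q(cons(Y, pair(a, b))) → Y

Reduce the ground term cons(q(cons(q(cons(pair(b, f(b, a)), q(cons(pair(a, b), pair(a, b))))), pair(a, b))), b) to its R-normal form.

1. cons(q(cons(q(cons(pair(b, f(b, a)), q(cons(pair(a, b), pair(a, b))))), pair(a, b))), b)  →  cons(q(cons(pair(b, f(b, a)), q(cons(pair(a, b), pair(a, b))))), b)   [R7 at 1]
2. cons(q(cons(pair(b, f(b, a)), q(cons(pair(a, b), pair(a, b))))), b)  →  cons(q(cons(pair(b, b), q(cons(pair(a, b), pair(a, b))))), b)   [R3 at 1.1.1.2]
3. cons(q(cons(pair(b, b), q(cons(pair(a, b), pair(a, b))))), b)  →  cons(q(cons(pair(b, b), pair(a, b))), b)   [R7 at 1.1.2]
4. cons(q(cons(pair(b, b), pair(a, b))), b)  →  cons(pair(b, b), b)   [R7 at 1]

cons(pair(b, b), b)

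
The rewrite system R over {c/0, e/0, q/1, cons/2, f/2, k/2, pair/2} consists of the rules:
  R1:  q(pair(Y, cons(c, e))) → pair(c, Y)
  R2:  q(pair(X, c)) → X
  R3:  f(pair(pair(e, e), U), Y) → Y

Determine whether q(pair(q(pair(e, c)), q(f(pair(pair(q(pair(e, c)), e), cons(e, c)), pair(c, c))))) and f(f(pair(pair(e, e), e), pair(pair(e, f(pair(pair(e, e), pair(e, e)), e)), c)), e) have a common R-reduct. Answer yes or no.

Reduce t₁ = q(pair(q(pair(e, c)), q(f(pair(pair(q(pair(e, c)), e), cons(e, c)), pair(c, c))))):
1. q(pair(q(pair(e, c)), q(f(pair(pair(q(pair(e, c)), e), cons(e, c)), pair(c, c)))))  →  q(pair(e, q(f(pair(pair(q(pair(e, c)), e), cons(e, c)), pair(c, c)))))   [R2 at 1.1]
2. q(pair(e, q(f(pair(pair(q(pair(e, c)), e), cons(e, c)), pair(c, c)))))  →  q(pair(e, q(f(pair(pair(e, e), cons(e, c)), pair(c, c)))))   [R2 at 1.2.1.1.1.1]
3. q(pair(e, q(f(pair(pair(e, e), cons(e, c)), pair(c, c)))))  →  q(pair(e, q(pair(c, c))))   [R3 at 1.2.1]
4. q(pair(e, q(pair(c, c))))  →  q(pair(e, c))   [R2 at 1.2]
5. q(pair(e, c))  →  e   [R2 at ε]

Reduce t₂ = f(f(pair(pair(e, e), e), pair(pair(e, f(pair(pair(e, e), pair(e, e)), e)), c)), e):
1. f(f(pair(pair(e, e), e), pair(pair(e, f(pair(pair(e, e), pair(e, e)), e)), c)), e)  →  f(pair(pair(e, f(pair(pair(e, e), pair(e, e)), e)), c), e)   [R3 at 1]
2. f(pair(pair(e, f(pair(pair(e, e), pair(e, e)), e)), c), e)  →  f(pair(pair(e, e), c), e)   [R3 at 1.1.2]
3. f(pair(pair(e, e), c), e)  →  e   [R3 at ε]

yes — NF(t₁) = e, NF(t₂) = e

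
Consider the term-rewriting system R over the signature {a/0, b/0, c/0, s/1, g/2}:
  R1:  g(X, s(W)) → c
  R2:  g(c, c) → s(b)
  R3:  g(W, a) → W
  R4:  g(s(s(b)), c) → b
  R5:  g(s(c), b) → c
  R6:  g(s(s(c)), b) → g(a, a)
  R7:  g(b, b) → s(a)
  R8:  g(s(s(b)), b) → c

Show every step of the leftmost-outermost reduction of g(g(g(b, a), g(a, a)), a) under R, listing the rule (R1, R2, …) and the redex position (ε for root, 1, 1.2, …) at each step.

1. g(g(g(b, a), g(a, a)), a)  →  g(g(b, a), g(a, a))   [R3 at ε]
2. g(g(b, a), g(a, a))  →  g(b, g(a, a))   [R3 at 1]
3. g(b, g(a, a))  →  g(b, a)   [R3 at 2]
4. g(b, a)  →  b   [R3 at ε]

b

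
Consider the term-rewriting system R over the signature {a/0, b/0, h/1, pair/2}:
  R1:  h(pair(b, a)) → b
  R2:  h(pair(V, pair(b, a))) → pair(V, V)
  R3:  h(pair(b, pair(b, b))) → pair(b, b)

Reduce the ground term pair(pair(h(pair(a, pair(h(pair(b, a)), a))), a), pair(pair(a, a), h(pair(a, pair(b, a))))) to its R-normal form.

1. pair(pair(h(pair(a, pair(h(pair(b, a)), a))), a), pair(pair(a, a), h(pair(a, pair(b, a)))))  →  pair(pair(h(pair(a, pair(b, a))), a), pair(pair(a, a), h(pair(a, pair(b, a)))))   [R1 at 1.1.1.2.1]
2. pair(pair(h(pair(a, pair(b, a))), a), pair(pair(a, a), h(pair(a, pair(b, a)))))  →  pair(pair(pair(a, a), a), pair(pair(a, a), h(pair(a, pair(b, a)))))   [R2 at 1.1]
3. pair(pair(pair(a, a), a), pair(pair(a, a), h(pair(a, pair(b, a)))))  →  pair(pair(pair(a, a), a), pair(pair(a, a), pair(a, a)))   [R2 at 2.2]

pair(pair(pair(a, a), a), pair(pair(a, a), pair(a, a)))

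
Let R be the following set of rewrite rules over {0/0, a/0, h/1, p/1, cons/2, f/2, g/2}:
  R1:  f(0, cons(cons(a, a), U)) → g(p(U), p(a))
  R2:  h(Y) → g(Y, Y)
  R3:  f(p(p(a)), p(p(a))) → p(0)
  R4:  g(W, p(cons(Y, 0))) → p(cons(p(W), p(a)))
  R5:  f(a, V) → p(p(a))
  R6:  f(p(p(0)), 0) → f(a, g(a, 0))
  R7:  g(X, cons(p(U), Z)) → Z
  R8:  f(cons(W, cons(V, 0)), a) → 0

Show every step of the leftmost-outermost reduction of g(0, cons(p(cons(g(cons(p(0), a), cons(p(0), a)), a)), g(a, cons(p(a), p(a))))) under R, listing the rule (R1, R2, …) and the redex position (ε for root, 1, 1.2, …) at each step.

1. g(0, cons(p(cons(g(cons(p(0), a), cons(p(0), a)), a)), g(a, cons(p(a), p(a)))))  →  g(a, cons(p(a), p(a)))   [R7 at ε]
2. g(a, cons(p(a), p(a)))  →  p(a)   [R7 at ε]

p(a)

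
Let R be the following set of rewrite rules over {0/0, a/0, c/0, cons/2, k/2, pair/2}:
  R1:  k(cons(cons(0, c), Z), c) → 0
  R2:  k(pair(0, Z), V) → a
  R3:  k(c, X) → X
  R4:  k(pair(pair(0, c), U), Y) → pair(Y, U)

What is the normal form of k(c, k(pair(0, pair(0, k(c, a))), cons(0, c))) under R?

1. k(c, k(pair(0, pair(0, k(c, a))), cons(0, c)))  →  k(pair(0, pair(0, k(c, a))), cons(0, c))   [R3 at ε]
2. k(pair(0, pair(0, k(c, a))), cons(0, c))  →  a   [R2 at ε]

a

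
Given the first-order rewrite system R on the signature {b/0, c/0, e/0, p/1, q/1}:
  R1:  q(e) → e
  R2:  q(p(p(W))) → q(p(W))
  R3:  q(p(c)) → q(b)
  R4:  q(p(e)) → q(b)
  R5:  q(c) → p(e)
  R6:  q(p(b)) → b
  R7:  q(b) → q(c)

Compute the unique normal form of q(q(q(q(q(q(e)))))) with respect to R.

1. q(q(q(q(q(q(e))))))  →  q(q(q(q(q(e)))))   [R1 at 1.1.1.1.1]
2. q(q(q(q(q(e)))))  →  q(q(q(q(e))))   [R1 at 1.1.1.1]
3. q(q(q(q(e))))  →  q(q(q(e)))   [R1 at 1.1.1]
4. q(q(q(e)))  →  q(q(e))   [R1 at 1.1]
5. q(q(e))  →  q(e)   [R1 at 1]
6. q(e)  →  e   [R1 at ε]

e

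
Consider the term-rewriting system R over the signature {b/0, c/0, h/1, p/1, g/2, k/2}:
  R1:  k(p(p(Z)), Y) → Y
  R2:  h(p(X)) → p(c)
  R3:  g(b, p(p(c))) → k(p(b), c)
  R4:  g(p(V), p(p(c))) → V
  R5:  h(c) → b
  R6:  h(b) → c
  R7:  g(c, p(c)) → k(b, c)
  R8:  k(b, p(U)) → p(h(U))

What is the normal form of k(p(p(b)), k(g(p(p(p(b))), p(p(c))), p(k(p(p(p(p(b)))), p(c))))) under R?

p(p(c))

1. k(p(p(b)), k(g(p(p(p(b))), p(p(c))), p(k(p(p(p(p(b)))), p(c)))))  →  k(g(p(p(p(b))), p(p(c))), p(k(p(p(p(p(b)))), p(c))))   [R1 at ε]
2. k(g(p(p(p(b))), p(p(c))), p(k(p(p(p(p(b)))), p(c))))  →  k(p(p(b)), p(k(p(p(p(p(b)))), p(c))))   [R4 at 1]
3. k(p(p(b)), p(k(p(p(p(p(b)))), p(c))))  →  p(k(p(p(p(p(b)))), p(c)))   [R1 at ε]
4. p(k(p(p(p(p(b)))), p(c)))  →  p(p(c))   [R1 at 1]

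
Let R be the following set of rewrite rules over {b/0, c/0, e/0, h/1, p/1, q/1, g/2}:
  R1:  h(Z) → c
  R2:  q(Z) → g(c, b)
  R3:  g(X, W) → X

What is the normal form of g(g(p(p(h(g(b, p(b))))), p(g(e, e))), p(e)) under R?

p(p(c))

1. g(g(p(p(h(g(b, p(b))))), p(g(e, e))), p(e))  →  g(p(p(h(g(b, p(b))))), p(g(e, e)))   [R3 at ε]
2. g(p(p(h(g(b, p(b))))), p(g(e, e)))  →  p(p(h(g(b, p(b)))))   [R3 at ε]
3. p(p(h(g(b, p(b)))))  →  p(p(c))   [R1 at 1.1]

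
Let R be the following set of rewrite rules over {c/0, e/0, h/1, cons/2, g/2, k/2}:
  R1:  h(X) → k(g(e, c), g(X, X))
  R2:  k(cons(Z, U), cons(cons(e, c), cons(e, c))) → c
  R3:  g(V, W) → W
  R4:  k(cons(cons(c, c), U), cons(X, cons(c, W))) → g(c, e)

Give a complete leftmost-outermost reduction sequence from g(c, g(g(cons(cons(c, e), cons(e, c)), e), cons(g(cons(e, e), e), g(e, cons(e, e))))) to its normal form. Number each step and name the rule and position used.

cons(e, cons(e, e))

1. g(c, g(g(cons(cons(c, e), cons(e, c)), e), cons(g(cons(e, e), e), g(e, cons(e, e)))))  →  g(g(cons(cons(c, e), cons(e, c)), e), cons(g(cons(e, e), e), g(e, cons(e, e))))   [R3 at ε]
2. g(g(cons(cons(c, e), cons(e, c)), e), cons(g(cons(e, e), e), g(e, cons(e, e))))  →  cons(g(cons(e, e), e), g(e, cons(e, e)))   [R3 at ε]
3. cons(g(cons(e, e), e), g(e, cons(e, e)))  →  cons(e, g(e, cons(e, e)))   [R3 at 1]
4. cons(e, g(e, cons(e, e)))  →  cons(e, cons(e, e))   [R3 at 2]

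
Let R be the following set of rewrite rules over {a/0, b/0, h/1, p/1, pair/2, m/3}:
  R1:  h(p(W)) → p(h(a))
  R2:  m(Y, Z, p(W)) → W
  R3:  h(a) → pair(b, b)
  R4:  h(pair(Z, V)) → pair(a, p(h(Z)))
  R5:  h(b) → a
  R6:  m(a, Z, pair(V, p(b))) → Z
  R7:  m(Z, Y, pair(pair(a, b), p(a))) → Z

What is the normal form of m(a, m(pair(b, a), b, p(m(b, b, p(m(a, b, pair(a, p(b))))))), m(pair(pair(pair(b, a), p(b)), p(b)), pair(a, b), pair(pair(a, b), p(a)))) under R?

b

1. m(a, m(pair(b, a), b, p(m(b, b, p(m(a, b, pair(a, p(b))))))), m(pair(pair(pair(b, a), p(b)), p(b)), pair(a, b), pair(pair(a, b), p(a))))  →  m(a, m(b, b, p(m(a, b, pair(a, p(b))))), m(pair(pair(pair(b, a), p(b)), p(b)), pair(a, b), pair(pair(a, b), p(a))))   [R2 at 2]
2. m(a, m(b, b, p(m(a, b, pair(a, p(b))))), m(pair(pair(pair(b, a), p(b)), p(b)), pair(a, b), pair(pair(a, b), p(a))))  →  m(a, m(a, b, pair(a, p(b))), m(pair(pair(pair(b, a), p(b)), p(b)), pair(a, b), pair(pair(a, b), p(a))))   [R2 at 2]
3. m(a, m(a, b, pair(a, p(b))), m(pair(pair(pair(b, a), p(b)), p(b)), pair(a, b), pair(pair(a, b), p(a))))  →  m(a, b, m(pair(pair(pair(b, a), p(b)), p(b)), pair(a, b), pair(pair(a, b), p(a))))   [R6 at 2]
4. m(a, b, m(pair(pair(pair(b, a), p(b)), p(b)), pair(a, b), pair(pair(a, b), p(a))))  →  m(a, b, pair(pair(pair(b, a), p(b)), p(b)))   [R7 at 3]
5. m(a, b, pair(pair(pair(b, a), p(b)), p(b)))  →  b   [R6 at ε]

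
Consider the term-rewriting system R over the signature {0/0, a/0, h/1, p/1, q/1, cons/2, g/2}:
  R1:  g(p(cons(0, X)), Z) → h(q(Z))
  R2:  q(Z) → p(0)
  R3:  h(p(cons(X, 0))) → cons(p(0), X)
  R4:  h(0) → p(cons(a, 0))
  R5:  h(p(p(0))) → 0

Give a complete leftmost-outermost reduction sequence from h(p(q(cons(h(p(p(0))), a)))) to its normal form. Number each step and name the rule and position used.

0

1. h(p(q(cons(h(p(p(0))), a))))  →  h(p(p(0)))   [R2 at 1.1]
2. h(p(p(0)))  →  0   [R5 at ε]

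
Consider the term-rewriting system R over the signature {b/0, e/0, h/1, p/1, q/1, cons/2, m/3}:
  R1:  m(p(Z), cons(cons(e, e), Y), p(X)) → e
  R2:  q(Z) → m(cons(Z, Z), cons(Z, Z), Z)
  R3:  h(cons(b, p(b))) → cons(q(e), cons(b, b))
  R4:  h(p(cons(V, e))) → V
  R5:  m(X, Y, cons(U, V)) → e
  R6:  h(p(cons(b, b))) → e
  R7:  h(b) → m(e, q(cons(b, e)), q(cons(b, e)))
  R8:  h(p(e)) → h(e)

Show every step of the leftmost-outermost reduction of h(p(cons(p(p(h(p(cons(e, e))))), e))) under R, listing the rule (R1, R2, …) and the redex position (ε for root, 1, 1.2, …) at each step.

1. h(p(cons(p(p(h(p(cons(e, e))))), e)))  →  p(p(h(p(cons(e, e)))))   [R4 at ε]
2. p(p(h(p(cons(e, e)))))  →  p(p(e))   [R4 at 1.1]

p(p(e))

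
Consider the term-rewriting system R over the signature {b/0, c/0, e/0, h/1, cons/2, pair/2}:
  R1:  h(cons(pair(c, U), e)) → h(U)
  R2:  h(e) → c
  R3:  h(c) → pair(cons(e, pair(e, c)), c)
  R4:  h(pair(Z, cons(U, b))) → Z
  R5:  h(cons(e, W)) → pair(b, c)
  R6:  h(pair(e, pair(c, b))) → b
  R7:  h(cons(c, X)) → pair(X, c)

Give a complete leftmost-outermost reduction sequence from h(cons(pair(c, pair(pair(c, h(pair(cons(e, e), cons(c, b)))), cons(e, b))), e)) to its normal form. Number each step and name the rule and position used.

1. h(cons(pair(c, pair(pair(c, h(pair(cons(e, e), cons(c, b)))), cons(e, b))), e))  →  h(pair(pair(c, h(pair(cons(e, e), cons(c, b)))), cons(e, b)))   [R1 at ε]
2. h(pair(pair(c, h(pair(cons(e, e), cons(c, b)))), cons(e, b)))  →  pair(c, h(pair(cons(e, e), cons(c, b))))   [R4 at ε]
3. pair(c, h(pair(cons(e, e), cons(c, b))))  →  pair(c, cons(e, e))   [R4 at 2]

pair(c, cons(e, e))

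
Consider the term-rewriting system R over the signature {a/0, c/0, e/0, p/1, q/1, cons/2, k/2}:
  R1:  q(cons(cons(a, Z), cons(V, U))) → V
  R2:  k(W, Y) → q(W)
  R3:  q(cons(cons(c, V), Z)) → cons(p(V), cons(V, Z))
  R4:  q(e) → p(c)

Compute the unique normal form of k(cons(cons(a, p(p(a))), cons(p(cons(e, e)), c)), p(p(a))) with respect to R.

1. k(cons(cons(a, p(p(a))), cons(p(cons(e, e)), c)), p(p(a)))  →  q(cons(cons(a, p(p(a))), cons(p(cons(e, e)), c)))   [R2 at ε]
2. q(cons(cons(a, p(p(a))), cons(p(cons(e, e)), c)))  →  p(cons(e, e))   [R1 at ε]

p(cons(e, e))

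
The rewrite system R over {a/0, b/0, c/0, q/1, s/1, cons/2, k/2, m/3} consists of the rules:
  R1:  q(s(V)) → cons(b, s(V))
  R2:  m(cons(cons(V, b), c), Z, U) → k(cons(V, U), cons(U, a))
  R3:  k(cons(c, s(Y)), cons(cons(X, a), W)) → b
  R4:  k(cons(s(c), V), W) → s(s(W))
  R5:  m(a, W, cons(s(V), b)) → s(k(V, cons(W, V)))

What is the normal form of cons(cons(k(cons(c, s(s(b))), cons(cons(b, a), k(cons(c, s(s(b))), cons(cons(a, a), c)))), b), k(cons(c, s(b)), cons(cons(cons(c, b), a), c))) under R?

1. cons(cons(k(cons(c, s(s(b))), cons(cons(b, a), k(cons(c, s(s(b))), cons(cons(a, a), c)))), b), k(cons(c, s(b)), cons(cons(cons(c, b), a), c)))  →  cons(cons(b, b), k(cons(c, s(b)), cons(cons(cons(c, b), a), c)))   [R3 at 1.1]
2. cons(cons(b, b), k(cons(c, s(b)), cons(cons(cons(c, b), a), c)))  →  cons(cons(b, b), b)   [R3 at 2]

cons(cons(b, b), b)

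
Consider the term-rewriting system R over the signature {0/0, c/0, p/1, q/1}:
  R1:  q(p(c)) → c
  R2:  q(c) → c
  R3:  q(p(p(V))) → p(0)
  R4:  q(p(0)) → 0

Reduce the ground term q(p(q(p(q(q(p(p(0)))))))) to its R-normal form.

0

1. q(p(q(p(q(q(p(p(0))))))))  →  q(p(q(p(q(p(0))))))   [R3 at 1.1.1.1.1]
2. q(p(q(p(q(p(0))))))  →  q(p(q(p(0))))   [R4 at 1.1.1.1]
3. q(p(q(p(0))))  →  q(p(0))   [R4 at 1.1]
4. q(p(0))  →  0   [R4 at ε]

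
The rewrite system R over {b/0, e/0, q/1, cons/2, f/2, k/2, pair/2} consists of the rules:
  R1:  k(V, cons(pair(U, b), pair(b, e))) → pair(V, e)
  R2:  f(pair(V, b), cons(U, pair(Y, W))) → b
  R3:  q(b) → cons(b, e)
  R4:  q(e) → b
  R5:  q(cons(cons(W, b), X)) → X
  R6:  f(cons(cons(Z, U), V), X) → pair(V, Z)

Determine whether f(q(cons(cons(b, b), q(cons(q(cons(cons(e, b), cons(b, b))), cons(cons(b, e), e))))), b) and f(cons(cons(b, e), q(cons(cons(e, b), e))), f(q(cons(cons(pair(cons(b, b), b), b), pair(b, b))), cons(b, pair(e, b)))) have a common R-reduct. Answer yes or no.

yes — NF(t₁) = pair(e, b), NF(t₂) = pair(e, b)

Reduce t₁ = f(q(cons(cons(b, b), q(cons(q(cons(cons(e, b), cons(b, b))), cons(cons(b, e), e))))), b):
1. f(q(cons(cons(b, b), q(cons(q(cons(cons(e, b), cons(b, b))), cons(cons(b, e), e))))), b)  →  f(q(cons(q(cons(cons(e, b), cons(b, b))), cons(cons(b, e), e))), b)   [R5 at 1]
2. f(q(cons(q(cons(cons(e, b), cons(b, b))), cons(cons(b, e), e))), b)  →  f(q(cons(cons(b, b), cons(cons(b, e), e))), b)   [R5 at 1.1.1]
3. f(q(cons(cons(b, b), cons(cons(b, e), e))), b)  →  f(cons(cons(b, e), e), b)   [R5 at 1]
4. f(cons(cons(b, e), e), b)  →  pair(e, b)   [R6 at ε]

Reduce t₂ = f(cons(cons(b, e), q(cons(cons(e, b), e))), f(q(cons(cons(pair(cons(b, b), b), b), pair(b, b))), cons(b, pair(e, b)))):
1. f(cons(cons(b, e), q(cons(cons(e, b), e))), f(q(cons(cons(pair(cons(b, b), b), b), pair(b, b))), cons(b, pair(e, b))))  →  pair(q(cons(cons(e, b), e)), b)   [R6 at ε]
2. pair(q(cons(cons(e, b), e)), b)  →  pair(e, b)   [R5 at 1]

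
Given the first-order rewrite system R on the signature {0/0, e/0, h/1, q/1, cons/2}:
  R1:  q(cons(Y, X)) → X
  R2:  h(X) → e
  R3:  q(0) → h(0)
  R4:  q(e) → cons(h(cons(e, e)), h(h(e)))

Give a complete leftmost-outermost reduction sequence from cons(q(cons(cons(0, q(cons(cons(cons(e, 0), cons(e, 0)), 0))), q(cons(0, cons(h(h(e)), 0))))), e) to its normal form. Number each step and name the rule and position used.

1. cons(q(cons(cons(0, q(cons(cons(cons(e, 0), cons(e, 0)), 0))), q(cons(0, cons(h(h(e)), 0))))), e)  →  cons(q(cons(0, cons(h(h(e)), 0))), e)   [R1 at 1]
2. cons(q(cons(0, cons(h(h(e)), 0))), e)  →  cons(cons(h(h(e)), 0), e)   [R1 at 1]
3. cons(cons(h(h(e)), 0), e)  →  cons(cons(e, 0), e)   [R2 at 1.1]

cons(cons(e, 0), e)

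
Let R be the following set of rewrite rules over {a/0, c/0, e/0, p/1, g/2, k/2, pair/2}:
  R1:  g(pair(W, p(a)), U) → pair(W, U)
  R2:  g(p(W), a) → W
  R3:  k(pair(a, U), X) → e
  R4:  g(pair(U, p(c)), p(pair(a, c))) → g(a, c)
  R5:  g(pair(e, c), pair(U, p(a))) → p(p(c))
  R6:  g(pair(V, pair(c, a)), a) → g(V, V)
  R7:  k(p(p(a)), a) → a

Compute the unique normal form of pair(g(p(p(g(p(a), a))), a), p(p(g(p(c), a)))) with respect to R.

pair(p(a), p(p(c)))

1. pair(g(p(p(g(p(a), a))), a), p(p(g(p(c), a))))  →  pair(p(g(p(a), a)), p(p(g(p(c), a))))   [R2 at 1]
2. pair(p(g(p(a), a)), p(p(g(p(c), a))))  →  pair(p(a), p(p(g(p(c), a))))   [R2 at 1.1]
3. pair(p(a), p(p(g(p(c), a))))  →  pair(p(a), p(p(c)))   [R2 at 2.1.1]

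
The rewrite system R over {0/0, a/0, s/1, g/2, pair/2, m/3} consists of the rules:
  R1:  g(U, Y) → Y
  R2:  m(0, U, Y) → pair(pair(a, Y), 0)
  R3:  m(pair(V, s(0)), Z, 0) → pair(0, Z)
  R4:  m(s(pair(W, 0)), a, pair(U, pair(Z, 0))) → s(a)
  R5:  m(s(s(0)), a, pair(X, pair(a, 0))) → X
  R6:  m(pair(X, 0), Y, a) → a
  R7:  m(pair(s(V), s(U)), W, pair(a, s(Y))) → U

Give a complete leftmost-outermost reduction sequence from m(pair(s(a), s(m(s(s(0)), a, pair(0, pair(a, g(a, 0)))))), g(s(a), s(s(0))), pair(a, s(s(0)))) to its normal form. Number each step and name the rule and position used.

1. m(pair(s(a), s(m(s(s(0)), a, pair(0, pair(a, g(a, 0)))))), g(s(a), s(s(0))), pair(a, s(s(0))))  →  m(s(s(0)), a, pair(0, pair(a, g(a, 0))))   [R7 at ε]
2. m(s(s(0)), a, pair(0, pair(a, g(a, 0))))  →  m(s(s(0)), a, pair(0, pair(a, 0)))   [R1 at 3.2.2]
3. m(s(s(0)), a, pair(0, pair(a, 0)))  →  0   [R5 at ε]

0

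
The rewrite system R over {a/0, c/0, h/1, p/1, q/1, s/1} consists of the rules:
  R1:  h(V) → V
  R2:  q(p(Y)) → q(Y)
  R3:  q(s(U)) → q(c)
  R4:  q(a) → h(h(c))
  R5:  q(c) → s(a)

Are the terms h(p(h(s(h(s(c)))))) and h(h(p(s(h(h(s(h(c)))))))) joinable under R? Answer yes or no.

Reduce t₁ = h(p(h(s(h(s(c)))))):
1. h(p(h(s(h(s(c))))))  →  p(h(s(h(s(c)))))   [R1 at ε]
2. p(h(s(h(s(c)))))  →  p(s(h(s(c))))   [R1 at 1]
3. p(s(h(s(c))))  →  p(s(s(c)))   [R1 at 1.1]

Reduce t₂ = h(h(p(s(h(h(s(h(c)))))))):
1. h(h(p(s(h(h(s(h(c))))))))  →  h(p(s(h(h(s(h(c)))))))   [R1 at ε]
2. h(p(s(h(h(s(h(c)))))))  →  p(s(h(h(s(h(c))))))   [R1 at ε]
3. p(s(h(h(s(h(c))))))  →  p(s(h(s(h(c)))))   [R1 at 1.1]
4. p(s(h(s(h(c)))))  →  p(s(s(h(c))))   [R1 at 1.1]
5. p(s(s(h(c))))  →  p(s(s(c)))   [R1 at 1.1.1]

yes — NF(t₁) = p(s(s(c))), NF(t₂) = p(s(s(c)))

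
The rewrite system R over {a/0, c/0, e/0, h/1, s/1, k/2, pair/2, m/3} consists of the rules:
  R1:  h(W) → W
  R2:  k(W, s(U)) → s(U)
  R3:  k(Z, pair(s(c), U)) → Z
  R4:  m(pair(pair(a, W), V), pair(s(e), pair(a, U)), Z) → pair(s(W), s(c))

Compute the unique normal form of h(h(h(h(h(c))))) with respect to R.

1. h(h(h(h(h(c)))))  →  h(h(h(h(c))))   [R1 at ε]
2. h(h(h(h(c))))  →  h(h(h(c)))   [R1 at ε]
3. h(h(h(c)))  →  h(h(c))   [R1 at ε]
4. h(h(c))  →  h(c)   [R1 at ε]
5. h(c)  →  c   [R1 at ε]

c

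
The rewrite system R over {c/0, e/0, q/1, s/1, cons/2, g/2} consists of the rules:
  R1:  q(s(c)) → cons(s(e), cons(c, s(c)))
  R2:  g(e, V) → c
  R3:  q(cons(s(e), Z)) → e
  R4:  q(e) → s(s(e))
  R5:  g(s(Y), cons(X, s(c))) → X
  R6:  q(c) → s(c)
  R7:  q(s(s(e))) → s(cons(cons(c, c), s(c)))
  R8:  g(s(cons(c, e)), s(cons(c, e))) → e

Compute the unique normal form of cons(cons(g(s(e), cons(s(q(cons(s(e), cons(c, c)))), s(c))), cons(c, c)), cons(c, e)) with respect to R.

1. cons(cons(g(s(e), cons(s(q(cons(s(e), cons(c, c)))), s(c))), cons(c, c)), cons(c, e))  →  cons(cons(s(q(cons(s(e), cons(c, c)))), cons(c, c)), cons(c, e))   [R5 at 1.1]
2. cons(cons(s(q(cons(s(e), cons(c, c)))), cons(c, c)), cons(c, e))  →  cons(cons(s(e), cons(c, c)), cons(c, e))   [R3 at 1.1.1]

cons(cons(s(e), cons(c, c)), cons(c, e))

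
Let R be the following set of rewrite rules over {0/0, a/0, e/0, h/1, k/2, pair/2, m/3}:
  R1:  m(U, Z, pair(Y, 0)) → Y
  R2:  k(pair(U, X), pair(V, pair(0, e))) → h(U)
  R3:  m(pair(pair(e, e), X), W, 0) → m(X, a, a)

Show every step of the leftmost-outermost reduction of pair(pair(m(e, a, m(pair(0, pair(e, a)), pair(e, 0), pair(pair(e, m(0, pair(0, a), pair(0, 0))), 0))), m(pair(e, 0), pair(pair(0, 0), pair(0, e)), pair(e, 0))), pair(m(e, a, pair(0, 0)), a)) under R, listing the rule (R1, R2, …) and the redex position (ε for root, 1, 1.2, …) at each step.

pair(pair(e, e), pair(0, a))

1. pair(pair(m(e, a, m(pair(0, pair(e, a)), pair(e, 0), pair(pair(e, m(0, pair(0, a), pair(0, 0))), 0))), m(pair(e, 0), pair(pair(0, 0), pair(0, e)), pair(e, 0))), pair(m(e, a, pair(0, 0)), a))  →  pair(pair(m(e, a, pair(e, m(0, pair(0, a), pair(0, 0)))), m(pair(e, 0), pair(pair(0, 0), pair(0, e)), pair(e, 0))), pair(m(e, a, pair(0, 0)), a))   [R1 at 1.1.3]
2. pair(pair(m(e, a, pair(e, m(0, pair(0, a), pair(0, 0)))), m(pair(e, 0), pair(pair(0, 0), pair(0, e)), pair(e, 0))), pair(m(e, a, pair(0, 0)), a))  →  pair(pair(m(e, a, pair(e, 0)), m(pair(e, 0), pair(pair(0, 0), pair(0, e)), pair(e, 0))), pair(m(e, a, pair(0, 0)), a))   [R1 at 1.1.3.2]
3. pair(pair(m(e, a, pair(e, 0)), m(pair(e, 0), pair(pair(0, 0), pair(0, e)), pair(e, 0))), pair(m(e, a, pair(0, 0)), a))  →  pair(pair(e, m(pair(e, 0), pair(pair(0, 0), pair(0, e)), pair(e, 0))), pair(m(e, a, pair(0, 0)), a))   [R1 at 1.1]
4. pair(pair(e, m(pair(e, 0), pair(pair(0, 0), pair(0, e)), pair(e, 0))), pair(m(e, a, pair(0, 0)), a))  →  pair(pair(e, e), pair(m(e, a, pair(0, 0)), a))   [R1 at 1.2]
5. pair(pair(e, e), pair(m(e, a, pair(0, 0)), a))  →  pair(pair(e, e), pair(0, a))   [R1 at 2.1]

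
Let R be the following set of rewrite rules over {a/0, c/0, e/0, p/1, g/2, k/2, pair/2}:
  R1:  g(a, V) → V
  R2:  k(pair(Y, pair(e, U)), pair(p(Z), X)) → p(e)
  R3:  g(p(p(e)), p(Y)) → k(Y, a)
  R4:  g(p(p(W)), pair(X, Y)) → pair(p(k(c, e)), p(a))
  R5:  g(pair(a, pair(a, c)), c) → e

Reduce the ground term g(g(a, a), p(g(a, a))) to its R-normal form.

p(a)

1. g(g(a, a), p(g(a, a)))  →  g(a, p(g(a, a)))   [R1 at 1]
2. g(a, p(g(a, a)))  →  p(g(a, a))   [R1 at ε]
3. p(g(a, a))  →  p(a)   [R1 at 1]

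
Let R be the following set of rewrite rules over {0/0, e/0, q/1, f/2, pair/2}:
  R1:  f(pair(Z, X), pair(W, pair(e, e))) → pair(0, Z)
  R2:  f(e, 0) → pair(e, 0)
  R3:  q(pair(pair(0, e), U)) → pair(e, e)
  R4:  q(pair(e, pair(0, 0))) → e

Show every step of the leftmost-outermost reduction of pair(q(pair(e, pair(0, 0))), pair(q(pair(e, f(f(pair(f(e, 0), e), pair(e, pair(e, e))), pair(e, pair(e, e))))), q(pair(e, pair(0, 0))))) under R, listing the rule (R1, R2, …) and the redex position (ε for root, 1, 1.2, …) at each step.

pair(e, pair(e, e))

1. pair(q(pair(e, pair(0, 0))), pair(q(pair(e, f(f(pair(f(e, 0), e), pair(e, pair(e, e))), pair(e, pair(e, e))))), q(pair(e, pair(0, 0)))))  →  pair(e, pair(q(pair(e, f(f(pair(f(e, 0), e), pair(e, pair(e, e))), pair(e, pair(e, e))))), q(pair(e, pair(0, 0)))))   [R4 at 1]
2. pair(e, pair(q(pair(e, f(f(pair(f(e, 0), e), pair(e, pair(e, e))), pair(e, pair(e, e))))), q(pair(e, pair(0, 0)))))  →  pair(e, pair(q(pair(e, f(pair(0, f(e, 0)), pair(e, pair(e, e))))), q(pair(e, pair(0, 0)))))   [R1 at 2.1.1.2.1]
3. pair(e, pair(q(pair(e, f(pair(0, f(e, 0)), pair(e, pair(e, e))))), q(pair(e, pair(0, 0)))))  →  pair(e, pair(q(pair(e, pair(0, 0))), q(pair(e, pair(0, 0)))))   [R1 at 2.1.1.2]
4. pair(e, pair(q(pair(e, pair(0, 0))), q(pair(e, pair(0, 0)))))  →  pair(e, pair(e, q(pair(e, pair(0, 0)))))   [R4 at 2.1]
5. pair(e, pair(e, q(pair(e, pair(0, 0)))))  →  pair(e, pair(e, e))   [R4 at 2.2]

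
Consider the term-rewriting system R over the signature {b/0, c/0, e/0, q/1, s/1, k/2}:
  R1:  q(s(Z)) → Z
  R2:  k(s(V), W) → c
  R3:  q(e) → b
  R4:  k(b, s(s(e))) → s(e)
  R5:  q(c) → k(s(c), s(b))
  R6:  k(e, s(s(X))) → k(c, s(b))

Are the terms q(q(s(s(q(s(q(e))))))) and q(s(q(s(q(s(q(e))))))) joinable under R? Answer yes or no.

yes — NF(t₁) = b, NF(t₂) = b

Reduce t₁ = q(q(s(s(q(s(q(e))))))):
1. q(q(s(s(q(s(q(e)))))))  →  q(s(q(s(q(e)))))   [R1 at 1]
2. q(s(q(s(q(e)))))  →  q(s(q(e)))   [R1 at ε]
3. q(s(q(e)))  →  q(e)   [R1 at ε]
4. q(e)  →  b   [R3 at ε]

Reduce t₂ = q(s(q(s(q(s(q(e))))))):
1. q(s(q(s(q(s(q(e)))))))  →  q(s(q(s(q(e)))))   [R1 at ε]
2. q(s(q(s(q(e)))))  →  q(s(q(e)))   [R1 at ε]
3. q(s(q(e)))  →  q(e)   [R1 at ε]
4. q(e)  →  b   [R3 at ε]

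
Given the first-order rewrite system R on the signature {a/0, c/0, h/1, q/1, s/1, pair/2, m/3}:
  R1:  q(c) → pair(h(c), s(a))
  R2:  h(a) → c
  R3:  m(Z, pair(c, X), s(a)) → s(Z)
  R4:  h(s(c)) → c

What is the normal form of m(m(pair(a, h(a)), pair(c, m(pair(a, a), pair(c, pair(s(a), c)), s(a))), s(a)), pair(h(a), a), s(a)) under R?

s(s(pair(a, c)))

1. m(m(pair(a, h(a)), pair(c, m(pair(a, a), pair(c, pair(s(a), c)), s(a))), s(a)), pair(h(a), a), s(a))  →  m(s(pair(a, h(a))), pair(h(a), a), s(a))   [R3 at 1]
2. m(s(pair(a, h(a))), pair(h(a), a), s(a))  →  m(s(pair(a, c)), pair(h(a), a), s(a))   [R2 at 1.1.2]
3. m(s(pair(a, c)), pair(h(a), a), s(a))  →  m(s(pair(a, c)), pair(c, a), s(a))   [R2 at 2.1]
4. m(s(pair(a, c)), pair(c, a), s(a))  →  s(s(pair(a, c)))   [R3 at ε]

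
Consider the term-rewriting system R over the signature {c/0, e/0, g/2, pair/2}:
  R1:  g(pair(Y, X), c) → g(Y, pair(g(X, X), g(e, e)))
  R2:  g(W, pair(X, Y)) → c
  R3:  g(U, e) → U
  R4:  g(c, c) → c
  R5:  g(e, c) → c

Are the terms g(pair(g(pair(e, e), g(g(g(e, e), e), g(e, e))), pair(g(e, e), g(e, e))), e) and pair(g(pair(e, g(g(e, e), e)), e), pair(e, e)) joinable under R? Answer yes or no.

yes — NF(t₁) = pair(pair(e, e), pair(e, e)), NF(t₂) = pair(pair(e, e), pair(e, e))

Reduce t₁ = g(pair(g(pair(e, e), g(g(g(e, e), e), g(e, e))), pair(g(e, e), g(e, e))), e):
1. g(pair(g(pair(e, e), g(g(g(e, e), e), g(e, e))), pair(g(e, e), g(e, e))), e)  →  pair(g(pair(e, e), g(g(g(e, e), e), g(e, e))), pair(g(e, e), g(e, e)))   [R3 at ε]
2. pair(g(pair(e, e), g(g(g(e, e), e), g(e, e))), pair(g(e, e), g(e, e)))  →  pair(g(pair(e, e), g(g(e, e), g(e, e))), pair(g(e, e), g(e, e)))   [R3 at 1.2.1]
3. pair(g(pair(e, e), g(g(e, e), g(e, e))), pair(g(e, e), g(e, e)))  →  pair(g(pair(e, e), g(e, g(e, e))), pair(g(e, e), g(e, e)))   [R3 at 1.2.1]
4. pair(g(pair(e, e), g(e, g(e, e))), pair(g(e, e), g(e, e)))  →  pair(g(pair(e, e), g(e, e)), pair(g(e, e), g(e, e)))   [R3 at 1.2.2]
5. pair(g(pair(e, e), g(e, e)), pair(g(e, e), g(e, e)))  →  pair(g(pair(e, e), e), pair(g(e, e), g(e, e)))   [R3 at 1.2]
6. pair(g(pair(e, e), e), pair(g(e, e), g(e, e)))  →  pair(pair(e, e), pair(g(e, e), g(e, e)))   [R3 at 1]
7. pair(pair(e, e), pair(g(e, e), g(e, e)))  →  pair(pair(e, e), pair(e, g(e, e)))   [R3 at 2.1]
8. pair(pair(e, e), pair(e, g(e, e)))  →  pair(pair(e, e), pair(e, e))   [R3 at 2.2]

Reduce t₂ = pair(g(pair(e, g(g(e, e), e)), e), pair(e, e)):
1. pair(g(pair(e, g(g(e, e), e)), e), pair(e, e))  →  pair(pair(e, g(g(e, e), e)), pair(e, e))   [R3 at 1]
2. pair(pair(e, g(g(e, e), e)), pair(e, e))  →  pair(pair(e, g(e, e)), pair(e, e))   [R3 at 1.2]
3. pair(pair(e, g(e, e)), pair(e, e))  →  pair(pair(e, e), pair(e, e))   [R3 at 1.2]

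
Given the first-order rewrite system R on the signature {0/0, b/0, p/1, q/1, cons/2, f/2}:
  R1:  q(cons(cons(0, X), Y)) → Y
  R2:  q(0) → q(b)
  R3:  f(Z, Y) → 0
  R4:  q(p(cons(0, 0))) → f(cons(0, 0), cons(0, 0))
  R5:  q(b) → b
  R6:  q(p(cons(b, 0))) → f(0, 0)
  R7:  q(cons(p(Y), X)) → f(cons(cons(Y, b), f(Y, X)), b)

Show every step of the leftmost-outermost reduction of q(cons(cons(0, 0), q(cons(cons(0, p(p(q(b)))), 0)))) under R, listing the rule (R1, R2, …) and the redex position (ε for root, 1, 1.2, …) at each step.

0

1. q(cons(cons(0, 0), q(cons(cons(0, p(p(q(b)))), 0))))  →  q(cons(cons(0, p(p(q(b)))), 0))   [R1 at ε]
2. q(cons(cons(0, p(p(q(b)))), 0))  →  0   [R1 at ε]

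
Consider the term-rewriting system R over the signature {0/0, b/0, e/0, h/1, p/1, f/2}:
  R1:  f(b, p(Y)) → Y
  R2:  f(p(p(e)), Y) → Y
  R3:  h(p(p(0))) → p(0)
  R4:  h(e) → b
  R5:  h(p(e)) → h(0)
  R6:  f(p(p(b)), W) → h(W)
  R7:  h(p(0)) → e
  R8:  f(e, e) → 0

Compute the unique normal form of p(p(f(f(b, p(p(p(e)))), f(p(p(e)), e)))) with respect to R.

p(p(e))

1. p(p(f(f(b, p(p(p(e)))), f(p(p(e)), e))))  →  p(p(f(p(p(e)), f(p(p(e)), e))))   [R1 at 1.1.1]
2. p(p(f(p(p(e)), f(p(p(e)), e))))  →  p(p(f(p(p(e)), e)))   [R2 at 1.1]
3. p(p(f(p(p(e)), e)))  →  p(p(e))   [R2 at 1.1]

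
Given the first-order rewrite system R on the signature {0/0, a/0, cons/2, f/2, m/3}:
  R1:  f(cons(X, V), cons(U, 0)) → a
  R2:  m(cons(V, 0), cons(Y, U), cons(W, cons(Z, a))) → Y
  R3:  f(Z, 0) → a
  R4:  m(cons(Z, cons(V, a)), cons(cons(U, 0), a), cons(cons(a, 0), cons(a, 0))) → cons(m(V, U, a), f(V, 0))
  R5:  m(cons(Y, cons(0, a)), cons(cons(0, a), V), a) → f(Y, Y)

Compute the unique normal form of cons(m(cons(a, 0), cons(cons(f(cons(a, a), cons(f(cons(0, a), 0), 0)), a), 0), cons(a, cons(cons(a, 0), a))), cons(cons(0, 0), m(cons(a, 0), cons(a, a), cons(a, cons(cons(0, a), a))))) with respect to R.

cons(cons(a, a), cons(cons(0, 0), a))

1. cons(m(cons(a, 0), cons(cons(f(cons(a, a), cons(f(cons(0, a), 0), 0)), a), 0), cons(a, cons(cons(a, 0), a))), cons(cons(0, 0), m(cons(a, 0), cons(a, a), cons(a, cons(cons(0, a), a)))))  →  cons(cons(f(cons(a, a), cons(f(cons(0, a), 0), 0)), a), cons(cons(0, 0), m(cons(a, 0), cons(a, a), cons(a, cons(cons(0, a), a)))))   [R2 at 1]
2. cons(cons(f(cons(a, a), cons(f(cons(0, a), 0), 0)), a), cons(cons(0, 0), m(cons(a, 0), cons(a, a), cons(a, cons(cons(0, a), a)))))  →  cons(cons(a, a), cons(cons(0, 0), m(cons(a, 0), cons(a, a), cons(a, cons(cons(0, a), a)))))   [R1 at 1.1]
3. cons(cons(a, a), cons(cons(0, 0), m(cons(a, 0), cons(a, a), cons(a, cons(cons(0, a), a)))))  →  cons(cons(a, a), cons(cons(0, 0), a))   [R2 at 2.2]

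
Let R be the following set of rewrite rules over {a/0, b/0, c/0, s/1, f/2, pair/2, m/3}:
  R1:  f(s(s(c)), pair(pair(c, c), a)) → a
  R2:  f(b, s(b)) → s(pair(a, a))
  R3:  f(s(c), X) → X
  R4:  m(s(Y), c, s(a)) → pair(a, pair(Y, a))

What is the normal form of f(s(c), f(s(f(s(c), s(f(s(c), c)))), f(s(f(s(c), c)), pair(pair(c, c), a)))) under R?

a

1. f(s(c), f(s(f(s(c), s(f(s(c), c)))), f(s(f(s(c), c)), pair(pair(c, c), a))))  →  f(s(f(s(c), s(f(s(c), c)))), f(s(f(s(c), c)), pair(pair(c, c), a)))   [R3 at ε]
2. f(s(f(s(c), s(f(s(c), c)))), f(s(f(s(c), c)), pair(pair(c, c), a)))  →  f(s(s(f(s(c), c))), f(s(f(s(c), c)), pair(pair(c, c), a)))   [R3 at 1.1]
3. f(s(s(f(s(c), c))), f(s(f(s(c), c)), pair(pair(c, c), a)))  →  f(s(s(c)), f(s(f(s(c), c)), pair(pair(c, c), a)))   [R3 at 1.1.1]
4. f(s(s(c)), f(s(f(s(c), c)), pair(pair(c, c), a)))  →  f(s(s(c)), f(s(c), pair(pair(c, c), a)))   [R3 at 2.1.1]
5. f(s(s(c)), f(s(c), pair(pair(c, c), a)))  →  f(s(s(c)), pair(pair(c, c), a))   [R3 at 2]
6. f(s(s(c)), pair(pair(c, c), a))  →  a   [R1 at ε]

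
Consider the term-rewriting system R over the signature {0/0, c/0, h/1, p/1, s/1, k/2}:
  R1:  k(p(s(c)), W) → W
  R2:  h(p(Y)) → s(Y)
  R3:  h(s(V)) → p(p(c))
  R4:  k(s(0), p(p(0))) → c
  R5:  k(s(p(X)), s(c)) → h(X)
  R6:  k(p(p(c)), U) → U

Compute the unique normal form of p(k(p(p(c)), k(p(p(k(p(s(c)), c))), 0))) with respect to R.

1. p(k(p(p(c)), k(p(p(k(p(s(c)), c))), 0)))  →  p(k(p(p(k(p(s(c)), c))), 0))   [R6 at 1]
2. p(k(p(p(k(p(s(c)), c))), 0))  →  p(k(p(p(c)), 0))   [R1 at 1.1.1.1]
3. p(k(p(p(c)), 0))  →  p(0)   [R6 at 1]

p(0)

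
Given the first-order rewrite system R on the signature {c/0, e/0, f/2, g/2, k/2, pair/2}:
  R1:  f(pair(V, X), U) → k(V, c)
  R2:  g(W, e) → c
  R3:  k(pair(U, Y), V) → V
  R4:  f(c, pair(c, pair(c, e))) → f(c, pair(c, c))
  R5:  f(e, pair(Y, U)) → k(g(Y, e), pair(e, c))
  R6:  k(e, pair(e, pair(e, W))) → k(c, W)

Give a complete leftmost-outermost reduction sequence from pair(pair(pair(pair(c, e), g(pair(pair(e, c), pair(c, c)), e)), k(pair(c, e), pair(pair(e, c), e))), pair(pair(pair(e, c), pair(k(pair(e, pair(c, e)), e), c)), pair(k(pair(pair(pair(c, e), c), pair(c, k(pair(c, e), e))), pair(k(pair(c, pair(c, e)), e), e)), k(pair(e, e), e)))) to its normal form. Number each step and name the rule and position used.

pair(pair(pair(pair(c, e), c), pair(pair(e, c), e)), pair(pair(pair(e, c), pair(e, c)), pair(pair(e, e), e)))

1. pair(pair(pair(pair(c, e), g(pair(pair(e, c), pair(c, c)), e)), k(pair(c, e), pair(pair(e, c), e))), pair(pair(pair(e, c), pair(k(pair(e, pair(c, e)), e), c)), pair(k(pair(pair(pair(c, e), c), pair(c, k(pair(c, e), e))), pair(k(pair(c, pair(c, e)), e), e)), k(pair(e, e), e))))  →  pair(pair(pair(pair(c, e), c), k(pair(c, e), pair(pair(e, c), e))), pair(pair(pair(e, c), pair(k(pair(e, pair(c, e)), e), c)), pair(k(pair(pair(pair(c, e), c), pair(c, k(pair(c, e), e))), pair(k(pair(c, pair(c, e)), e), e)), k(pair(e, e), e))))   [R2 at 1.1.2]
2. pair(pair(pair(pair(c, e), c), k(pair(c, e), pair(pair(e, c), e))), pair(pair(pair(e, c), pair(k(pair(e, pair(c, e)), e), c)), pair(k(pair(pair(pair(c, e), c), pair(c, k(pair(c, e), e))), pair(k(pair(c, pair(c, e)), e), e)), k(pair(e, e), e))))  →  pair(pair(pair(pair(c, e), c), pair(pair(e, c), e)), pair(pair(pair(e, c), pair(k(pair(e, pair(c, e)), e), c)), pair(k(pair(pair(pair(c, e), c), pair(c, k(pair(c, e), e))), pair(k(pair(c, pair(c, e)), e), e)), k(pair(e, e), e))))   [R3 at 1.2]
3. pair(pair(pair(pair(c, e), c), pair(pair(e, c), e)), pair(pair(pair(e, c), pair(k(pair(e, pair(c, e)), e), c)), pair(k(pair(pair(pair(c, e), c), pair(c, k(pair(c, e), e))), pair(k(pair(c, pair(c, e)), e), e)), k(pair(e, e), e))))  →  pair(pair(pair(pair(c, e), c), pair(pair(e, c), e)), pair(pair(pair(e, c), pair(e, c)), pair(k(pair(pair(pair(c, e), c), pair(c, k(pair(c, e), e))), pair(k(pair(c, pair(c, e)), e), e)), k(pair(e, e), e))))   [R3 at 2.1.2.1]
4. pair(pair(pair(pair(c, e), c), pair(pair(e, c), e)), pair(pair(pair(e, c), pair(e, c)), pair(k(pair(pair(pair(c, e), c), pair(c, k(pair(c, e), e))), pair(k(pair(c, pair(c, e)), e), e)), k(pair(e, e), e))))  →  pair(pair(pair(pair(c, e), c), pair(pair(e, c), e)), pair(pair(pair(e, c), pair(e, c)), pair(pair(k(pair(c, pair(c, e)), e), e), k(pair(e, e), e))))   [R3 at 2.2.1]
5. pair(pair(pair(pair(c, e), c), pair(pair(e, c), e)), pair(pair(pair(e, c), pair(e, c)), pair(pair(k(pair(c, pair(c, e)), e), e), k(pair(e, e), e))))  →  pair(pair(pair(pair(c, e), c), pair(pair(e, c), e)), pair(pair(pair(e, c), pair(e, c)), pair(pair(e, e), k(pair(e, e), e))))   [R3 at 2.2.1.1]
6. pair(pair(pair(pair(c, e), c), pair(pair(e, c), e)), pair(pair(pair(e, c), pair(e, c)), pair(pair(e, e), k(pair(e, e), e))))  →  pair(pair(pair(pair(c, e), c), pair(pair(e, c), e)), pair(pair(pair(e, c), pair(e, c)), pair(pair(e, e), e)))   [R3 at 2.2.2]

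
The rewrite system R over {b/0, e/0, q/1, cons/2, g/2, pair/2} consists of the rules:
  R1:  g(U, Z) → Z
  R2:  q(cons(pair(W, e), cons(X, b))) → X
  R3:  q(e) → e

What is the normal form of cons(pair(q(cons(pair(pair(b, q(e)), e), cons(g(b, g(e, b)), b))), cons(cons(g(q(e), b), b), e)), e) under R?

cons(pair(b, cons(cons(b, b), e)), e)

1. cons(pair(q(cons(pair(pair(b, q(e)), e), cons(g(b, g(e, b)), b))), cons(cons(g(q(e), b), b), e)), e)  →  cons(pair(g(b, g(e, b)), cons(cons(g(q(e), b), b), e)), e)   [R2 at 1.1]
2. cons(pair(g(b, g(e, b)), cons(cons(g(q(e), b), b), e)), e)  →  cons(pair(g(e, b), cons(cons(g(q(e), b), b), e)), e)   [R1 at 1.1]
3. cons(pair(g(e, b), cons(cons(g(q(e), b), b), e)), e)  →  cons(pair(b, cons(cons(g(q(e), b), b), e)), e)   [R1 at 1.1]
4. cons(pair(b, cons(cons(g(q(e), b), b), e)), e)  →  cons(pair(b, cons(cons(b, b), e)), e)   [R1 at 1.2.1.1]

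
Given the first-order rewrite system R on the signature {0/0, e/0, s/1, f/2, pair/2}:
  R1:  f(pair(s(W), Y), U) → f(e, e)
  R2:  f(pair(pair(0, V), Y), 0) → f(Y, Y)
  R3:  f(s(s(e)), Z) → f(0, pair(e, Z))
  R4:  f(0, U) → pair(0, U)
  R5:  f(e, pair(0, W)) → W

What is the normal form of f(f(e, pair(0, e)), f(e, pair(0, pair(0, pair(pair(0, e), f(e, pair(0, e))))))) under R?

1. f(f(e, pair(0, e)), f(e, pair(0, pair(0, pair(pair(0, e), f(e, pair(0, e)))))))  →  f(e, f(e, pair(0, pair(0, pair(pair(0, e), f(e, pair(0, e)))))))   [R5 at 1]
2. f(e, f(e, pair(0, pair(0, pair(pair(0, e), f(e, pair(0, e)))))))  →  f(e, pair(0, pair(pair(0, e), f(e, pair(0, e)))))   [R5 at 2]
3. f(e, pair(0, pair(pair(0, e), f(e, pair(0, e)))))  →  pair(pair(0, e), f(e, pair(0, e)))   [R5 at ε]
4. pair(pair(0, e), f(e, pair(0, e)))  →  pair(pair(0, e), e)   [R5 at 2]

pair(pair(0, e), e)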